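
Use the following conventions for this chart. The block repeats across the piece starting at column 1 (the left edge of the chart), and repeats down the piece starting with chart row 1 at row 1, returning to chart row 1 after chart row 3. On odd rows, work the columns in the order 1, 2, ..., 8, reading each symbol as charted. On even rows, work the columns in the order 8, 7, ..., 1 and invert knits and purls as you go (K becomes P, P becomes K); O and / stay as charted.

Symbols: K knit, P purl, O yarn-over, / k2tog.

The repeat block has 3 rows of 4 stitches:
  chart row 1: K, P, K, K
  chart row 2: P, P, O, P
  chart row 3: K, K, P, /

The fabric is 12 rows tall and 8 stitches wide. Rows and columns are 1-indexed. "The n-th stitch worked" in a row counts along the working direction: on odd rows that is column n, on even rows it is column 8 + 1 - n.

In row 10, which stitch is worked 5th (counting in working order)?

Result:
P

Derivation:
Row 10 uses chart row ((10-1) mod 3)+1 = 1. Row 10 is even, so WS.
Chart row 1 tiled across columns 1-8: K P K K K P K K
WS: work from column 8 back to column 1 (reverse the tiled row), swapping K<->P (O and / unchanged).
Row 10 as worked: P P K P P P K P
The 5th stitch worked is P.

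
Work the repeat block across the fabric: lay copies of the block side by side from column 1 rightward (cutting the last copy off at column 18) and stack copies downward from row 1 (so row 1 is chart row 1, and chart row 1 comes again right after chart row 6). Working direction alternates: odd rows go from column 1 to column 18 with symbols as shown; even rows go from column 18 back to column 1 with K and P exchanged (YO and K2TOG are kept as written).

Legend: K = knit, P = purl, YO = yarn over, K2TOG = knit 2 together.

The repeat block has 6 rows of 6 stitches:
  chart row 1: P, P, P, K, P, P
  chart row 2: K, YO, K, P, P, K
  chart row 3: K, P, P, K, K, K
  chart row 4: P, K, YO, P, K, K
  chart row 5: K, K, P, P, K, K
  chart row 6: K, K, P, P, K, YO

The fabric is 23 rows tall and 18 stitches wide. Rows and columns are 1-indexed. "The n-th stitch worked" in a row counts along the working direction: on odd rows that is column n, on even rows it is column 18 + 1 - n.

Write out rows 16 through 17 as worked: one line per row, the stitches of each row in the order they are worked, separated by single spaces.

Row 16: chart row 4, WS - tiled (columns 1-18): P K YO P K K P K YO P K K P K YO P K K; work from column 18 back to 1 with K<->P swapped.
Row 17: chart row 5, RS - tile across columns 1-18 and work as-is.

Rows as worked:
P P K YO P K P P K YO P K P P K YO P K
K K P P K K K K P P K K K K P P K K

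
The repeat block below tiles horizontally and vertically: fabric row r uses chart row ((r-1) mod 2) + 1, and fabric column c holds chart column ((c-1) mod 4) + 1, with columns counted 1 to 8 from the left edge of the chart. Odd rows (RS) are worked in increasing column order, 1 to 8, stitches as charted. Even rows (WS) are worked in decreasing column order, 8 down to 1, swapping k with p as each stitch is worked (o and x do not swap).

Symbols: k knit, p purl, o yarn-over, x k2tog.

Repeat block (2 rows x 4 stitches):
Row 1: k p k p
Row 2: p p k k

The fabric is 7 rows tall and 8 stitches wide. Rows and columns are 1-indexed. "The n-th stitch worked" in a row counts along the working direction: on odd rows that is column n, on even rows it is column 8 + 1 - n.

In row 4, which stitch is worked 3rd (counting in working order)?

Row 4: (4-1) mod 2 = 1, so use chart row 2. Even row -> WS.
Chart row 2 tiled across columns 1-8: p p k k p p k k
WS: work from column 8 back to column 1 (reverse the tiled row), swapping k<->p (o and x unchanged).
Row 4 as worked: p p k k p p k k
Stitch 3 in working order -> k

Stitch:
k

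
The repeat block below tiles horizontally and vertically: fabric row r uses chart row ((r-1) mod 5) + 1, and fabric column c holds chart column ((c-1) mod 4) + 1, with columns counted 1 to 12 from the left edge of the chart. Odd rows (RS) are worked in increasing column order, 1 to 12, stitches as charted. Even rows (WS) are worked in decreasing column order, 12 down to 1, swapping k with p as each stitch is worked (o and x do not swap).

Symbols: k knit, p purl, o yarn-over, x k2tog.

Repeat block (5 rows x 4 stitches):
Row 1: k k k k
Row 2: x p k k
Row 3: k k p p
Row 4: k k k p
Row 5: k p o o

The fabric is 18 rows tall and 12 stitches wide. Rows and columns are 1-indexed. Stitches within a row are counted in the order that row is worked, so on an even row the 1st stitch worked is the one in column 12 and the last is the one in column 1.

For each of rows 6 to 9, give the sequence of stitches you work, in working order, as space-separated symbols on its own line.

== ROWS AS WORKED ==
p p p p p p p p p p p p
x p k k x p k k x p k k
k k p p k k p p k k p p
k k k p k k k p k k k p

Derivation:
Row 6: chart row 1, WS - tiled (columns 1-12): k k k k k k k k k k k k; work from column 12 back to 1 with k<->p swapped.
Row 7: chart row 2, RS - tile across columns 1-12 and work as-is.
Row 8: chart row 3, WS - tiled (columns 1-12): k k p p k k p p k k p p; work from column 12 back to 1 with k<->p swapped.
Row 9: chart row 4, RS - tile across columns 1-12 and work as-is.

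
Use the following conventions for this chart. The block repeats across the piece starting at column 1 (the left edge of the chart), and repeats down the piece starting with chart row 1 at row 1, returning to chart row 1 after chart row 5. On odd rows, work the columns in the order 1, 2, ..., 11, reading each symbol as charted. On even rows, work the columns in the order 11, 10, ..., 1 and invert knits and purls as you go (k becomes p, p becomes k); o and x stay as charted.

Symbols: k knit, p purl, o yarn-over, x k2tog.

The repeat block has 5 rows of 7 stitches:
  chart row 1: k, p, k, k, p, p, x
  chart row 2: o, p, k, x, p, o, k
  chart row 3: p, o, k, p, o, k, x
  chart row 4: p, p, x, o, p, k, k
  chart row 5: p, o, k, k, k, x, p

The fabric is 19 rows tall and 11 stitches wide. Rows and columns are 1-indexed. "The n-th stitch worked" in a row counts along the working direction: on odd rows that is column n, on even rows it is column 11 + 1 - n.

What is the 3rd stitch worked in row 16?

Row 16: (16-1) mod 5 = 0, so use chart row 1. Even row -> WS.
Chart row 1 tiled across columns 1-11: k p k k p p x k p k k
WS row: flip the tiled sequence (start at column 11) and apply k<->p; o and x stay.
Row 16 as worked: p p k p x k k p p k p
Counting 3 along the worked row gives k.

Stitch:
k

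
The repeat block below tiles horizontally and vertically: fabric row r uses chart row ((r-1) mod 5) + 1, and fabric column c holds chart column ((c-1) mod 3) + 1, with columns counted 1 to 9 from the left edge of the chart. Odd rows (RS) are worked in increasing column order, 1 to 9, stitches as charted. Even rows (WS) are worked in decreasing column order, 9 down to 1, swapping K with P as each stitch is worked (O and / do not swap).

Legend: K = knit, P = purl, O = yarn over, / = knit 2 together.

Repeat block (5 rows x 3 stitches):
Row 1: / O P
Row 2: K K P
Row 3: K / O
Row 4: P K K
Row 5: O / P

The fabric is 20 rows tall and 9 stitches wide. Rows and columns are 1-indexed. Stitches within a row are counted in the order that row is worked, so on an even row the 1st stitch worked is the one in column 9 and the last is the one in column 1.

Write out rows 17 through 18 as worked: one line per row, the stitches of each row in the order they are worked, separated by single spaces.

Rows as worked:
K K P K K P K K P
O / P O / P O / P

Derivation:
Row 17: chart row 2, RS - tile across columns 1-9 and work as-is.
Row 18: chart row 3, WS - tiled (columns 1-9): K / O K / O K / O; work from column 9 back to 1 with K<->P swapped.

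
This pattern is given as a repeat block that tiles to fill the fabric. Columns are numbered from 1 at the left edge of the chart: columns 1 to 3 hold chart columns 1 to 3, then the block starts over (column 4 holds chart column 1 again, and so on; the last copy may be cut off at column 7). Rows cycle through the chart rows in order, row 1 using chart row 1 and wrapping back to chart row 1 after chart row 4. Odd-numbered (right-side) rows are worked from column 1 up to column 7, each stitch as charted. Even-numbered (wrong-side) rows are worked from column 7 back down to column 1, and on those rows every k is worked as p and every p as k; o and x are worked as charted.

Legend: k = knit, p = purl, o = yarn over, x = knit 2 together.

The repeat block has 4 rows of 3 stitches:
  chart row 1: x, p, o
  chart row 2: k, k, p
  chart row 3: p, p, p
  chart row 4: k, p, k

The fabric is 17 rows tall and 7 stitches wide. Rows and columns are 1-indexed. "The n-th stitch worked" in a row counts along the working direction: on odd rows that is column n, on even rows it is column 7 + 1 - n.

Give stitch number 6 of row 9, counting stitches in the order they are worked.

Row 9: (9-1) mod 4 = 0, so use chart row 1. Odd row -> RS.
Chart row 1 tiled across columns 1-7: x p o x p o x
Right side: take the tiled row as-is (worked left to right from column 1).
Stitch 6 in working order -> o

Result:
o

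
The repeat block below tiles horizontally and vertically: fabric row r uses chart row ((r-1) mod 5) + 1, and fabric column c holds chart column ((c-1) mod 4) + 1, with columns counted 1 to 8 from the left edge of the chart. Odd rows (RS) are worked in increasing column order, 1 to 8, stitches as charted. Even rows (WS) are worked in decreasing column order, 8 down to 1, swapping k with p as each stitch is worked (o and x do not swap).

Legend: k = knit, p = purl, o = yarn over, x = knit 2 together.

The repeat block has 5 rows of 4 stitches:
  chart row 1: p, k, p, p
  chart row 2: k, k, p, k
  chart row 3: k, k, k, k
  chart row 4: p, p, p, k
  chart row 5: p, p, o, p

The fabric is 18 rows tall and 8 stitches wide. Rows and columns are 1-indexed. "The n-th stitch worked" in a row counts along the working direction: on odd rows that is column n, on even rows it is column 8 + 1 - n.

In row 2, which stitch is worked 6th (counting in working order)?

Row 2 uses chart row ((2-1) mod 5)+1 = 2. Row 2 is even, so WS.
Chart row 2 tiled across columns 1-8: k k p k k k p k
Wrong side: read the tiled row from column 8 down to 1 and exchange k with p (leave o, x).
Row 2 as worked: p k p p p k p p
Stitch 6 in working order -> k

== STITCH ==
k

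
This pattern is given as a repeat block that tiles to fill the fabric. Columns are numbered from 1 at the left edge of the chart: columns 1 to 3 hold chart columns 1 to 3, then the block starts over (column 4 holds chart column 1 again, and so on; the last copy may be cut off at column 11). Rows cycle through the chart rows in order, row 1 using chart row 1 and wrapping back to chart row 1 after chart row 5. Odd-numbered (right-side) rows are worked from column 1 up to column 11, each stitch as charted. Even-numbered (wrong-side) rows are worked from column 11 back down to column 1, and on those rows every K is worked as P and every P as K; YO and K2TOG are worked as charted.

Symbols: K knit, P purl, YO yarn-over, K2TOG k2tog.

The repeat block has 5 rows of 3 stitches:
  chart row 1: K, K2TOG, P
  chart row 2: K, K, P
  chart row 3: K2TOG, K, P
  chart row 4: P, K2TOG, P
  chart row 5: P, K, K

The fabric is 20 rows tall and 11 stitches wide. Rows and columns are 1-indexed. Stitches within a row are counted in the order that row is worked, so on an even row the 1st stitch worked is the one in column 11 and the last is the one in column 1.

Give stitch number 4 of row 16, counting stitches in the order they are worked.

For row 16: chart row = ((16-1) mod 5) + 1 = 1; this is a WS (even) row.
Chart row 1 tiled across columns 1-11: K K2TOG P K K2TOG P K K2TOG P K K2TOG
Wrong side: read the tiled row from column 11 down to 1 and exchange K with P (leave YO, K2TOG).
Row 16 as worked: K2TOG P K K2TOG P K K2TOG P K K2TOG P
Stitch 4 in working order -> K2TOG

== STITCH ==
K2TOG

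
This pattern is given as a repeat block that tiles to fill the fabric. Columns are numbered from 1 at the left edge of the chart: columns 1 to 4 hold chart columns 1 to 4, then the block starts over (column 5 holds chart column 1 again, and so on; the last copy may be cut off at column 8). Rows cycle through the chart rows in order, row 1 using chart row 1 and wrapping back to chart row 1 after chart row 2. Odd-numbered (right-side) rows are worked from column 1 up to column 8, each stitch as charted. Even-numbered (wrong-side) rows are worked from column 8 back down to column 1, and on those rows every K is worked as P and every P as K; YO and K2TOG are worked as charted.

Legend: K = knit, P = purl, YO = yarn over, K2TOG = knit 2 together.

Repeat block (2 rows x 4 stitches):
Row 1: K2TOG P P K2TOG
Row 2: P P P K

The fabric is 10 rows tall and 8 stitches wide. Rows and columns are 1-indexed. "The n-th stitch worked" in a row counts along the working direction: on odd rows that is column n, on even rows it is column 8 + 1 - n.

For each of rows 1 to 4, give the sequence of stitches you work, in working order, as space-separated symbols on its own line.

Row 1: chart row 1, RS - tile across columns 1-8 and work as-is.
Row 2: chart row 2, WS - tiled (columns 1-8): P P P K P P P K; work from column 8 back to 1 with K<->P swapped.
Row 3: chart row 1, RS - tile across columns 1-8 and work as-is.
Row 4: chart row 2, WS - tiled (columns 1-8): P P P K P P P K; work from column 8 back to 1 with K<->P swapped.

== ROWS AS WORKED ==
K2TOG P P K2TOG K2TOG P P K2TOG
P K K K P K K K
K2TOG P P K2TOG K2TOG P P K2TOG
P K K K P K K K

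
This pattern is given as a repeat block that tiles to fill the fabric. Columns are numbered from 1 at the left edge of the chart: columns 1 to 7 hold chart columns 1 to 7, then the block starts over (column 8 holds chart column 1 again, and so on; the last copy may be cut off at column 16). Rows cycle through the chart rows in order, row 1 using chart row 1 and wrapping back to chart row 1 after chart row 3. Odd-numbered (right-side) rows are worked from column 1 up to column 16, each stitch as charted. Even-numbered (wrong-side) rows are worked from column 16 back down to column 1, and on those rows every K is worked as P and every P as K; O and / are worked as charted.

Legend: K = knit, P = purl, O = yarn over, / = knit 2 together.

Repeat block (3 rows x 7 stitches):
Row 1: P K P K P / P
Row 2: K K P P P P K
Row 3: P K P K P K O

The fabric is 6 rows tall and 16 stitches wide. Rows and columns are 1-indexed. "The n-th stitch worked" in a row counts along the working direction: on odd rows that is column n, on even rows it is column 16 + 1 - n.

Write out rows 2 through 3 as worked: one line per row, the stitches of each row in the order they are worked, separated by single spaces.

Row 2: chart row 2, WS - tiled (columns 1-16): K K P P P P K K K P P P P K K K; work from column 16 back to 1 with K<->P swapped.
Row 3: chart row 3, RS - tile across columns 1-16 and work as-is.

Rows as worked:
P P P K K K K P P P K K K K P P
P K P K P K O P K P K P K O P K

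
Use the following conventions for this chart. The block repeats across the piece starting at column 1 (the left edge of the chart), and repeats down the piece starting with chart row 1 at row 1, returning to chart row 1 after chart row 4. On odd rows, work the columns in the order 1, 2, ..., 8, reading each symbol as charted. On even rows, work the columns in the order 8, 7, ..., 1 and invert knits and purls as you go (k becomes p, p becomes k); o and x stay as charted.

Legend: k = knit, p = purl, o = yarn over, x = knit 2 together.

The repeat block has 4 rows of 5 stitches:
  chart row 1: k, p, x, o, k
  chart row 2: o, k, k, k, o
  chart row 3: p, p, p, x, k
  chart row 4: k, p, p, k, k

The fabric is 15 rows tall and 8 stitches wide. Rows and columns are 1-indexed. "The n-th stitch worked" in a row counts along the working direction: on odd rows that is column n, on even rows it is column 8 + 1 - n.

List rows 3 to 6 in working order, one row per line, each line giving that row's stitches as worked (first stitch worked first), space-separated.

== ROWS AS WORKED ==
p p p x k p p p
k k p p p k k p
k p x o k k p x
p p o o p p p o

Derivation:
Row 3: chart row 3, RS - tile across columns 1-8 and work as-is.
Row 4: chart row 4, WS - tiled (columns 1-8): k p p k k k p p; work from column 8 back to 1 with k<->p swapped.
Row 5: chart row 1, RS - tile across columns 1-8 and work as-is.
Row 6: chart row 2, WS - tiled (columns 1-8): o k k k o o k k; work from column 8 back to 1 with k<->p swapped.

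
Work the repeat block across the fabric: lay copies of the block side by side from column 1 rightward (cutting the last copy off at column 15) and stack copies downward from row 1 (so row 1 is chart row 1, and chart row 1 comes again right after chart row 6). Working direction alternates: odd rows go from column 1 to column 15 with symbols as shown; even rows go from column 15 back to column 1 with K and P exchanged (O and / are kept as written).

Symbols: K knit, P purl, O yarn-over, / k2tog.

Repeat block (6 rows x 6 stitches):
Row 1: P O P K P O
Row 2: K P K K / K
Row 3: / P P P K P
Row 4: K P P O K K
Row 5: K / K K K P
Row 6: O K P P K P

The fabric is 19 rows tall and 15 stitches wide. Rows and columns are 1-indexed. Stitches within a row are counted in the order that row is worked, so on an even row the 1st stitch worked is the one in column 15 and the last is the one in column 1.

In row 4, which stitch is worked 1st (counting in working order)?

== STITCH ==
K

Derivation:
Row 4 uses chart row ((4-1) mod 6)+1 = 4. Row 4 is even, so WS.
Chart row 4 tiled across columns 1-15: K P P O K K K P P O K K K P P
Wrong side: read the tiled row from column 15 down to 1 and exchange K with P (leave O, /).
Row 4 as worked: K K P P P O K K P P P O K K P
The 1st stitch worked is K.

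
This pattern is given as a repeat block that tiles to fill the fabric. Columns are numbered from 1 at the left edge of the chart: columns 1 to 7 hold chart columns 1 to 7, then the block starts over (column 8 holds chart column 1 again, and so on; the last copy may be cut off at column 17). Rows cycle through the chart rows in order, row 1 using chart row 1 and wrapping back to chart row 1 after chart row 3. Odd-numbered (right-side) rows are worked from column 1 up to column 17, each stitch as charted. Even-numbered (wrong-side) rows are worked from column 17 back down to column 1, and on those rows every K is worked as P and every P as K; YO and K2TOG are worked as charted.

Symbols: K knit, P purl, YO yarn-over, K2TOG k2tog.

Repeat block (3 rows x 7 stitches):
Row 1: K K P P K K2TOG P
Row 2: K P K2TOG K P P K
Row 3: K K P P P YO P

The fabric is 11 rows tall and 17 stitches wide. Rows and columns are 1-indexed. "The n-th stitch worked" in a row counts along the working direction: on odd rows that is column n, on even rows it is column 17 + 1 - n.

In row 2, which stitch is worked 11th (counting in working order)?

For row 2: chart row = ((2-1) mod 3) + 1 = 2; this is a WS (even) row.
Chart row 2 tiled across columns 1-17: K P K2TOG K P P K K P K2TOG K P P K K P K2TOG
WS row: flip the tiled sequence (start at column 17) and apply K<->P; YO and K2TOG stay.
Row 2 as worked: K2TOG K P P K K P K2TOG K P P K K P K2TOG K P
Counting 11 along the worked row gives P.

Stitch:
P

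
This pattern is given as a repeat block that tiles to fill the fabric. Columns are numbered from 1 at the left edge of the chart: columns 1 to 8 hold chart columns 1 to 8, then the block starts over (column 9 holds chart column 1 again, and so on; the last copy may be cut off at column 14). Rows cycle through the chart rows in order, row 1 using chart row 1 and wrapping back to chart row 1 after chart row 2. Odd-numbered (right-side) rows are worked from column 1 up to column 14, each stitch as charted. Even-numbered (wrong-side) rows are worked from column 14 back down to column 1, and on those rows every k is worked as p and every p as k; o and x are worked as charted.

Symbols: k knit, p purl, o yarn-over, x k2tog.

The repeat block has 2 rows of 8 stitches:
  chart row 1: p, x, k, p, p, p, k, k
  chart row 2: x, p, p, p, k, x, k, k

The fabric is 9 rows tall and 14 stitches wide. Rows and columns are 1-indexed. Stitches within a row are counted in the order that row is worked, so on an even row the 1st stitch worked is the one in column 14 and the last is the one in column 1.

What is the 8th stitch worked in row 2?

Result:
p

Derivation:
Row 2 uses chart row ((2-1) mod 2)+1 = 2. Row 2 is even, so WS.
Chart row 2 tiled across columns 1-14: x p p p k x k k x p p p k x
Wrong side: read the tiled row from column 14 down to 1 and exchange k with p (leave o, x).
Row 2 as worked: x p k k k x p p x p k k k x
Stitch 8 in working order -> p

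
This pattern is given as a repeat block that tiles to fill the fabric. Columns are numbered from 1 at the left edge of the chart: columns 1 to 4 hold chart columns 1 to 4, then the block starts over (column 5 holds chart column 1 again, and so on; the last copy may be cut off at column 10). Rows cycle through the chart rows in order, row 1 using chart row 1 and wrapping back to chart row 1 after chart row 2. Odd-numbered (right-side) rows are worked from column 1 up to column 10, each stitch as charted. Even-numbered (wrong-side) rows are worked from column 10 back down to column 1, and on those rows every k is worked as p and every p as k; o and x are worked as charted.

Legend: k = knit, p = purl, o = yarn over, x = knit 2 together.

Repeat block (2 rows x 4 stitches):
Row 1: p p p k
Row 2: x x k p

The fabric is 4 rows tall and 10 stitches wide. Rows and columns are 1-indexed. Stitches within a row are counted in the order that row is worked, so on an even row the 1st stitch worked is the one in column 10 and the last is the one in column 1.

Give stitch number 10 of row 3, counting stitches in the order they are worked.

For row 3: chart row = ((3-1) mod 2) + 1 = 1; this is a RS (odd) row.
Chart row 1 tiled across columns 1-10: p p p k p p p k p p
Right side: take the tiled row as-is (worked left to right from column 1).
Stitch 10 in working order -> p

== STITCH ==
p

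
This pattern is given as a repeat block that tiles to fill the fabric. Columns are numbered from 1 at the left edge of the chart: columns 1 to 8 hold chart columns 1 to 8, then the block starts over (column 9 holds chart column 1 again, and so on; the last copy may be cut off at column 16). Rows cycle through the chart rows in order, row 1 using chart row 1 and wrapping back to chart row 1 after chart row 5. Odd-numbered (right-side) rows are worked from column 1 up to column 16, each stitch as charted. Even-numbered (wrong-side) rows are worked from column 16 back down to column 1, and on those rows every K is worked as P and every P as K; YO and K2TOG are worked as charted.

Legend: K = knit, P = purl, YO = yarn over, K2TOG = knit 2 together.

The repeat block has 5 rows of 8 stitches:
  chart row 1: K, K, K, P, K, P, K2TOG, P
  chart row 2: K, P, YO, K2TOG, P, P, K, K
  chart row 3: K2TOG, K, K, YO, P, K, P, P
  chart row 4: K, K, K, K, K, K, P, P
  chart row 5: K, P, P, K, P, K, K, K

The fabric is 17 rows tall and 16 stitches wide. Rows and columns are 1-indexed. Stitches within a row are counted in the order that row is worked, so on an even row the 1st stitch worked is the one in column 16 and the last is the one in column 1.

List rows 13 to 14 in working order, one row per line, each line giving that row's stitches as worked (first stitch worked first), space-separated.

Rows as worked:
K2TOG K K YO P K P P K2TOG K K YO P K P P
K K P P P P P P K K P P P P P P

Derivation:
Row 13: chart row 3, RS - tile across columns 1-16 and work as-is.
Row 14: chart row 4, WS - tiled (columns 1-16): K K K K K K P P K K K K K K P P; work from column 16 back to 1 with K<->P swapped.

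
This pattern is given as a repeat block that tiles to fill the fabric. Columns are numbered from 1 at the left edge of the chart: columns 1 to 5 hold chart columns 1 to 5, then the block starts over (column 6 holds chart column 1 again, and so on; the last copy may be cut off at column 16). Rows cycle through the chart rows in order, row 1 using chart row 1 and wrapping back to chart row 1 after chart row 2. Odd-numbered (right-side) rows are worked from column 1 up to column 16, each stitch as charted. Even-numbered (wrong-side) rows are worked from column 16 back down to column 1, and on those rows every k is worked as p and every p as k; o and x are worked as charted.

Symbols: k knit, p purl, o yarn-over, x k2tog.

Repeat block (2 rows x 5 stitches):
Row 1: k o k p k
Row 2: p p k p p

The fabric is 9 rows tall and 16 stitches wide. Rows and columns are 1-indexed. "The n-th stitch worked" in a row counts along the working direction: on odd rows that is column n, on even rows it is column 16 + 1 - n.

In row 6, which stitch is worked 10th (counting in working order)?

For row 6: chart row = ((6-1) mod 2) + 1 = 2; this is a WS (even) row.
Chart row 2 tiled across columns 1-16: p p k p p p p k p p p p k p p p
Wrong side: read the tiled row from column 16 down to 1 and exchange k with p (leave o, x).
Row 6 as worked: k k k p k k k k p k k k k p k k
Stitch 10 in working order -> k

Result:
k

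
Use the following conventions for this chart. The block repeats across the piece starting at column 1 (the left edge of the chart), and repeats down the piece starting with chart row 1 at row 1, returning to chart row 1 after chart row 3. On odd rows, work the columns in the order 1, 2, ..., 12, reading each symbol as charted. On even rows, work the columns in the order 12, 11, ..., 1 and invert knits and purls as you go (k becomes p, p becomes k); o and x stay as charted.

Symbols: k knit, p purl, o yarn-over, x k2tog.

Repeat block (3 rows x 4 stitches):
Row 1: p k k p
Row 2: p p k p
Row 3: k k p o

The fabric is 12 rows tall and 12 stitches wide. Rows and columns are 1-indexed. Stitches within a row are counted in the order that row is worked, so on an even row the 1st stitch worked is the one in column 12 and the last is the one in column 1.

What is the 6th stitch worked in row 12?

For row 12: chart row = ((12-1) mod 3) + 1 = 3; this is a WS (even) row.
Chart row 3 tiled across columns 1-12: k k p o k k p o k k p o
Wrong side: read the tiled row from column 12 down to 1 and exchange k with p (leave o, x).
Row 12 as worked: o k p p o k p p o k p p
The 6th stitch worked is k.

== STITCH ==
k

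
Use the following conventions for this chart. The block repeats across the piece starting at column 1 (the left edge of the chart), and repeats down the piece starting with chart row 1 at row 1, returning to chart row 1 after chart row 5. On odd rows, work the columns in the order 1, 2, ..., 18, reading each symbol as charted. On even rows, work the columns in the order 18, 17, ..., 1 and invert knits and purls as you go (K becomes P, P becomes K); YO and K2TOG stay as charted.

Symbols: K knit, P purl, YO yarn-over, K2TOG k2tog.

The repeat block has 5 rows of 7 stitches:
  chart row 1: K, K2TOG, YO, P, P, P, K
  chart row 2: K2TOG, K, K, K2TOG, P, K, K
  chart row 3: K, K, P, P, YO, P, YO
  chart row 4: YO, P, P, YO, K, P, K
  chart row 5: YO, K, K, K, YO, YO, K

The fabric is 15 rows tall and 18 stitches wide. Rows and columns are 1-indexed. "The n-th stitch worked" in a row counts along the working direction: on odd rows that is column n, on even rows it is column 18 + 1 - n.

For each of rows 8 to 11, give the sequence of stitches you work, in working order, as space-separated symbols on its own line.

Row 8: chart row 3, WS - tiled (columns 1-18): K K P P YO P YO K K P P YO P YO K K P P; work from column 18 back to 1 with K<->P swapped.
Row 9: chart row 4, RS - tile across columns 1-18 and work as-is.
Row 10: chart row 5, WS - tiled (columns 1-18): YO K K K YO YO K YO K K K YO YO K YO K K K; work from column 18 back to 1 with K<->P swapped.
Row 11: chart row 1, RS - tile across columns 1-18 and work as-is.

Rows as worked:
K K P P YO K YO K K P P YO K YO K K P P
YO P P YO K P K YO P P YO K P K YO P P YO
P P P YO P YO YO P P P YO P YO YO P P P YO
K K2TOG YO P P P K K K2TOG YO P P P K K K2TOG YO P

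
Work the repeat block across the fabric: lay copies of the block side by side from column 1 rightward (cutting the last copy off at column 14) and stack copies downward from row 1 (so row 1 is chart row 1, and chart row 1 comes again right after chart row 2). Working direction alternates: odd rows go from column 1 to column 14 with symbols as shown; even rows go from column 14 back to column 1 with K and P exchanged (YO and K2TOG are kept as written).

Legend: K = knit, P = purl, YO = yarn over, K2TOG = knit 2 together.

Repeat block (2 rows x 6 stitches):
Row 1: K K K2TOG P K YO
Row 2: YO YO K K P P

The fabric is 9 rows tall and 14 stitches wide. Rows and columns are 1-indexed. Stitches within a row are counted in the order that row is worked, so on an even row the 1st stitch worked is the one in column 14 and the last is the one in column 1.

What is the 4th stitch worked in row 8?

== STITCH ==
K

Derivation:
Row 8: (8-1) mod 2 = 1, so use chart row 2. Even row -> WS.
Chart row 2 tiled across columns 1-14: YO YO K K P P YO YO K K P P YO YO
Wrong side: read the tiled row from column 14 down to 1 and exchange K with P (leave YO, K2TOG).
Row 8 as worked: YO YO K K P P YO YO K K P P YO YO
The 4th stitch worked is K.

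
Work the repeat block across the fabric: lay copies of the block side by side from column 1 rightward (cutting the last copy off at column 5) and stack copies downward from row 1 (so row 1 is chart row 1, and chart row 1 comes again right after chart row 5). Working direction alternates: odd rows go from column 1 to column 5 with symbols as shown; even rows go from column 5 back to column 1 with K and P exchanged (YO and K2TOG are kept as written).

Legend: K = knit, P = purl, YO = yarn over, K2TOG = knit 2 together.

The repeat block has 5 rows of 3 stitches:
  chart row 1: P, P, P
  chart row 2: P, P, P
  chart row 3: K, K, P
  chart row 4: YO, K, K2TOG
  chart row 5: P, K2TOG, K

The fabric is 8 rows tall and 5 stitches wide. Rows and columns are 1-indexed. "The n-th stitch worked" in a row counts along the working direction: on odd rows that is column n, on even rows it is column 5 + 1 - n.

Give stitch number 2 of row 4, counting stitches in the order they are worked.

For row 4: chart row = ((4-1) mod 5) + 1 = 4; this is a WS (even) row.
Chart row 4 tiled across columns 1-5: YO K K2TOG YO K
WS: work from column 5 back to column 1 (reverse the tiled row), swapping K<->P (YO and K2TOG unchanged).
Row 4 as worked: P YO K2TOG P YO
Counting 2 along the worked row gives YO.

Result:
YO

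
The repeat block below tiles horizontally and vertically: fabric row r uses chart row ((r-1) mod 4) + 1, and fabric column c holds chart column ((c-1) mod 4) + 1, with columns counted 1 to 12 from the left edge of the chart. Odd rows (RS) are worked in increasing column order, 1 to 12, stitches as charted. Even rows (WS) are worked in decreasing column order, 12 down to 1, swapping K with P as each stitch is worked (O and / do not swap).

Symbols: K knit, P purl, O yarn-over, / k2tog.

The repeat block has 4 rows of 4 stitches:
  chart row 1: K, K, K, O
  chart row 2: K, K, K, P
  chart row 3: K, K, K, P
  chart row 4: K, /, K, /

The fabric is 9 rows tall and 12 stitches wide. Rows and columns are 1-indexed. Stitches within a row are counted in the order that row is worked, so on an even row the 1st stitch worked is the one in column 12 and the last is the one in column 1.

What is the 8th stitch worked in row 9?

Stitch:
O

Derivation:
Row 9: (9-1) mod 4 = 0, so use chart row 1. Odd row -> RS.
Chart row 1 tiled across columns 1-12: K K K O K K K O K K K O
RS: work column 1 to column 12, symbols as charted — the tiled row is the row as worked.
Counting 8 along the worked row gives O.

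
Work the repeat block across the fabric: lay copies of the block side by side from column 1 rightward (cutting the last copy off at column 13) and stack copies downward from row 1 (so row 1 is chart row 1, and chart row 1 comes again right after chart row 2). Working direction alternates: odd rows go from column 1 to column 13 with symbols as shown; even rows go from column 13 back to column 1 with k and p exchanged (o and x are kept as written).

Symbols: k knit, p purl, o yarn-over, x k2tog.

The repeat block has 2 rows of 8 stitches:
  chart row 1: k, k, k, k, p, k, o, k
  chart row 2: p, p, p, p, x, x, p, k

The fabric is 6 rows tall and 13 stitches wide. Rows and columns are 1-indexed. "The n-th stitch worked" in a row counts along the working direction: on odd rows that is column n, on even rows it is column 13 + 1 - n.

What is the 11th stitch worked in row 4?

Result:
k

Derivation:
For row 4: chart row = ((4-1) mod 2) + 1 = 2; this is a WS (even) row.
Chart row 2 tiled across columns 1-13: p p p p x x p k p p p p x
WS row: flip the tiled sequence (start at column 13) and apply k<->p; o and x stay.
Row 4 as worked: x k k k k p k x x k k k k
The 11th stitch worked is k.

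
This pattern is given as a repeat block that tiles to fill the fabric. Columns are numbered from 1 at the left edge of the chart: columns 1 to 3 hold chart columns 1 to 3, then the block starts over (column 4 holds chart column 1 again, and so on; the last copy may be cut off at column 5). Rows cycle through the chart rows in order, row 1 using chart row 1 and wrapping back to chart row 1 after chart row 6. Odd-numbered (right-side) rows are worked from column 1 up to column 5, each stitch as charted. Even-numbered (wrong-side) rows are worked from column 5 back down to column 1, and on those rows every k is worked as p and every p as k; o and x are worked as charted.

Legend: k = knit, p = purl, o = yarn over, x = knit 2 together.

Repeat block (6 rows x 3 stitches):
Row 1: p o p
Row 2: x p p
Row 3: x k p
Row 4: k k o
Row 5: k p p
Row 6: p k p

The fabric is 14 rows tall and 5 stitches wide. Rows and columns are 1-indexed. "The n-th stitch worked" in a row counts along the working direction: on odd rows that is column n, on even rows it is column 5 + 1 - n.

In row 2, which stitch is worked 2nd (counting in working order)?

For row 2: chart row = ((2-1) mod 6) + 1 = 2; this is a WS (even) row.
Chart row 2 tiled across columns 1-5: x p p x p
Wrong side: read the tiled row from column 5 down to 1 and exchange k with p (leave o, x).
Row 2 as worked: k x k k x
The 2nd stitch worked is x.

== STITCH ==
x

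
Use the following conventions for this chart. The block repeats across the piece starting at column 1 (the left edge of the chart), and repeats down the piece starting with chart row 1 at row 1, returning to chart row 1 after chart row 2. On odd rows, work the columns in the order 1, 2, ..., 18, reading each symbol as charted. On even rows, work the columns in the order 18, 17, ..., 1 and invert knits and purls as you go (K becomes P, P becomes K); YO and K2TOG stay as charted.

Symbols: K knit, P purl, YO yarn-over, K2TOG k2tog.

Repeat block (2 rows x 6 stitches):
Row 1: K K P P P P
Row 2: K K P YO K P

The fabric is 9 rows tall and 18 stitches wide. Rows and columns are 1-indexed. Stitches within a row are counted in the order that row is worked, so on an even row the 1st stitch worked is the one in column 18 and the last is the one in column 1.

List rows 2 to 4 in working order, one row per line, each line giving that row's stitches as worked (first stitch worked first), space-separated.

Row 2: chart row 2, WS - tiled (columns 1-18): K K P YO K P K K P YO K P K K P YO K P; work from column 18 back to 1 with K<->P swapped.
Row 3: chart row 1, RS - tile across columns 1-18 and work as-is.
Row 4: chart row 2, WS - tiled (columns 1-18): K K P YO K P K K P YO K P K K P YO K P; work from column 18 back to 1 with K<->P swapped.

Result:
K P YO K P P K P YO K P P K P YO K P P
K K P P P P K K P P P P K K P P P P
K P YO K P P K P YO K P P K P YO K P P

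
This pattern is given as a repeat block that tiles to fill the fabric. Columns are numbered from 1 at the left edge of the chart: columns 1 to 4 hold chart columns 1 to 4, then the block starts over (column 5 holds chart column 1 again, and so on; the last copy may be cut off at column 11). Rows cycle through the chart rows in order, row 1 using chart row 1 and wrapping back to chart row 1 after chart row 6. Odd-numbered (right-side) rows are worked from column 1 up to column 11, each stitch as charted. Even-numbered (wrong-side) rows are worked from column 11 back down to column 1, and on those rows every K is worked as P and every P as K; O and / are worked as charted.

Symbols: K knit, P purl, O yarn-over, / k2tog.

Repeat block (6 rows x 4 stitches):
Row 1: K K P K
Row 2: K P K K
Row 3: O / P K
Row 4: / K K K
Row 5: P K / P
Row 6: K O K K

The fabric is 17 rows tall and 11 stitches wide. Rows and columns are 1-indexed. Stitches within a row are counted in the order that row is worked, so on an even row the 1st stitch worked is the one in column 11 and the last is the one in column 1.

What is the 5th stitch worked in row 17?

Row 17: (17-1) mod 6 = 4, so use chart row 5. Odd row -> RS.
Chart row 5 tiled across columns 1-11: P K / P P K / P P K /
Right side: take the tiled row as-is (worked left to right from column 1).
Stitch 5 in working order -> P

Stitch:
P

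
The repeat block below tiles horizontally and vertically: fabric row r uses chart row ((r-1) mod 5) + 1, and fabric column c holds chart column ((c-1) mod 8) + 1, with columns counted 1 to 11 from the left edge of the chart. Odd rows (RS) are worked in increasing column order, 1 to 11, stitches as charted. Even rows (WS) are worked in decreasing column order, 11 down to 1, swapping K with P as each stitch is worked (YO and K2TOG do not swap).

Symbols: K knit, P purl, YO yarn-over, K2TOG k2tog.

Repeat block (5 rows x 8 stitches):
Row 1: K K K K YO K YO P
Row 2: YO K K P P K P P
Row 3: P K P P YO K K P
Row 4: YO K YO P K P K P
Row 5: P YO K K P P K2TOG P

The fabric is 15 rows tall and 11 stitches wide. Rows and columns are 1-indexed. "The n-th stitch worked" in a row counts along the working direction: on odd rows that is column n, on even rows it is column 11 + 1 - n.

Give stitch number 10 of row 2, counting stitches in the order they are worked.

Row 2: (2-1) mod 5 = 1, so use chart row 2. Even row -> WS.
Chart row 2 tiled across columns 1-11: YO K K P P K P P YO K K
WS: work from column 11 back to column 1 (reverse the tiled row), swapping K<->P (YO and K2TOG unchanged).
Row 2 as worked: P P YO K K P K K P P YO
The 10th stitch worked is P.

Result:
P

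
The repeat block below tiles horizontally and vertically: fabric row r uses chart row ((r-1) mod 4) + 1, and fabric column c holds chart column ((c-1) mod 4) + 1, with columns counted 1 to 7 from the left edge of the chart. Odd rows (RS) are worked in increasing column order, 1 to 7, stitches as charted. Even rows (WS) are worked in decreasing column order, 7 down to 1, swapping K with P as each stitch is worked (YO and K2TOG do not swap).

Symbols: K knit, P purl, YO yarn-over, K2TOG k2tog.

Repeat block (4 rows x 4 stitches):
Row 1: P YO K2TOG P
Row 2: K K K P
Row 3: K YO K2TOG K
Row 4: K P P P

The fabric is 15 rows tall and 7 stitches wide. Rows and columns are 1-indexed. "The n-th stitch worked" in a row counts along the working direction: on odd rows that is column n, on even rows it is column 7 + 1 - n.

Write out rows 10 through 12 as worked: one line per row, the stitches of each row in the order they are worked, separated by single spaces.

Result:
P P P K P P P
K YO K2TOG K K YO K2TOG
K K P K K K P

Derivation:
Row 10: chart row 2, WS - tiled (columns 1-7): K K K P K K K; work from column 7 back to 1 with K<->P swapped.
Row 11: chart row 3, RS - tile across columns 1-7 and work as-is.
Row 12: chart row 4, WS - tiled (columns 1-7): K P P P K P P; work from column 7 back to 1 with K<->P swapped.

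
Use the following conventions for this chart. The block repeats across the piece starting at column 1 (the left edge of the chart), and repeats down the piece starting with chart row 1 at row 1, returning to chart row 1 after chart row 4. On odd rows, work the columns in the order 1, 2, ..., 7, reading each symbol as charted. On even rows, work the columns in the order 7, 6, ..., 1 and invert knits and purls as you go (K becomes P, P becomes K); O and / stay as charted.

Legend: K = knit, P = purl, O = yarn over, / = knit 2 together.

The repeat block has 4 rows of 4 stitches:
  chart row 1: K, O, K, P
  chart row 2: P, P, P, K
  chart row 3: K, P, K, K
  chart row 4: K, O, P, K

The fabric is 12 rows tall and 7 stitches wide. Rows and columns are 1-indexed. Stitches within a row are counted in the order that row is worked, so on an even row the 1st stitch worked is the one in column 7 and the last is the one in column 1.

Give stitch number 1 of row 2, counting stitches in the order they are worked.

== STITCH ==
K

Derivation:
Row 2 uses chart row ((2-1) mod 4)+1 = 2. Row 2 is even, so WS.
Chart row 2 tiled across columns 1-7: P P P K P P P
WS: work from column 7 back to column 1 (reverse the tiled row), swapping K<->P (O and / unchanged).
Row 2 as worked: K K K P K K K
Counting 1 along the worked row gives K.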